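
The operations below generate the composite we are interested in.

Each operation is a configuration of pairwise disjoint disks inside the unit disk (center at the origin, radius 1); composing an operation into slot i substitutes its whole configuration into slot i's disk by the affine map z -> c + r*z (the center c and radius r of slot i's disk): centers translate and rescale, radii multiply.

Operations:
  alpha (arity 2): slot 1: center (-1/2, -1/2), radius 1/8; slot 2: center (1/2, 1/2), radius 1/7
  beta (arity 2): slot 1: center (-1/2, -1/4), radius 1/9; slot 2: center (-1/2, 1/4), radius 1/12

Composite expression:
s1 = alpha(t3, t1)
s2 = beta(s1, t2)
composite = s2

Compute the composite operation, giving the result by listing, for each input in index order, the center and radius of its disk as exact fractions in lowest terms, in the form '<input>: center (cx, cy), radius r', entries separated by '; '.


t1: center (-4/9, -7/36), radius 1/63; t2: center (-1/2, 1/4), radius 1/12; t3: center (-5/9, -11/36), radius 1/72


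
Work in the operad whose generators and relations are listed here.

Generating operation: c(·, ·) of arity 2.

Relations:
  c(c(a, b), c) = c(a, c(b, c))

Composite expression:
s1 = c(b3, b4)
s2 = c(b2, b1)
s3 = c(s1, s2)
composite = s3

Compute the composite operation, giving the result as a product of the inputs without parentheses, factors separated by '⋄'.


b3 ⋄ b4 ⋄ b2 ⋄ b1

The c-tree's shape is irrelevant; the b-reading-order decides.
c(b3, b4) spells out as b3 ⋄ b4
c(b2, b1) spells out as b2 ⋄ b1
c(c(b3, b4), c(b2, b1)) spells out as b3 ⋄ b4 ⋄ b2 ⋄ b1


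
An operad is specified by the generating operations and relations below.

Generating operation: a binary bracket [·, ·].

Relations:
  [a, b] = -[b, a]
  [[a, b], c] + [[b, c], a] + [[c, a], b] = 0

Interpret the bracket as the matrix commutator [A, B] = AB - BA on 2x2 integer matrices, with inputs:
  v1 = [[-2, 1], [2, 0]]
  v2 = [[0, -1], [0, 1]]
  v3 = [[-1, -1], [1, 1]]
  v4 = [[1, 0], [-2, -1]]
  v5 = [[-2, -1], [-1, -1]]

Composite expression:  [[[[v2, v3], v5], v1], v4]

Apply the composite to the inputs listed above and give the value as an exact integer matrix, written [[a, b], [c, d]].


[[-12, -12], [16, 12]]

[v2, v3] = [[-1, -1], [1, 1]]
[[v2, v3], v5] = [[2, 1], [-3, -2]]
[[[v2, v3], v5], v1] = [[5, 6], [-2, -5]]
[[[[v2, v3], v5], v1], v4] = [[-12, -12], [16, 12]]


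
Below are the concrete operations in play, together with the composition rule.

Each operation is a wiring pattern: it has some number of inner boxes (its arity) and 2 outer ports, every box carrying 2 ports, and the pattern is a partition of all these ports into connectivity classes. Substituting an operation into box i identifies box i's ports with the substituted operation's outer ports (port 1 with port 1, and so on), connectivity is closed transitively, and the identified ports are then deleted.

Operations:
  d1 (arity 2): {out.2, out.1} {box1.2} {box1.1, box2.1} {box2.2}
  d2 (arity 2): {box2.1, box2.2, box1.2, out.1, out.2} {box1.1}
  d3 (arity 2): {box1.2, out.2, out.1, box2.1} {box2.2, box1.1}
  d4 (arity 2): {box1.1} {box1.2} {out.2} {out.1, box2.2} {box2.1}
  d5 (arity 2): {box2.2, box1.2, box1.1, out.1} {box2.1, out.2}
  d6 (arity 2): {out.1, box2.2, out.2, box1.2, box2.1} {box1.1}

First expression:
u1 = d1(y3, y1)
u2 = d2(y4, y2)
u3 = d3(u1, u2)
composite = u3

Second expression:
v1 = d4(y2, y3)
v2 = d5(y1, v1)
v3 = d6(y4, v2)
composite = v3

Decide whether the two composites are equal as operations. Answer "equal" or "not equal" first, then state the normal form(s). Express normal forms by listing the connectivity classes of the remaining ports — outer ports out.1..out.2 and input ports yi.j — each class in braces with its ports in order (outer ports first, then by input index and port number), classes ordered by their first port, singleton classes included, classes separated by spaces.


not equal; the first gives {out.1, out.2, y2.1, y2.2, y4.2} {y1.1, y3.1} {y1.2} {y3.2} {y4.1} and the second {out.1, out.2, y1.1, y1.2, y3.2, y4.2} {y2.1} {y2.2} {y3.1} {y4.1}

Reducing the first expression gives {out.1, out.2, y2.1, y2.2, y4.2} {y1.1, y3.1} {y1.2} {y3.2} {y4.1}
Reducing the second expression gives {out.1, out.2, y1.1, y1.2, y3.2, y4.2} {y2.1} {y2.2} {y3.1} {y4.1}
Different reductions; not equal.


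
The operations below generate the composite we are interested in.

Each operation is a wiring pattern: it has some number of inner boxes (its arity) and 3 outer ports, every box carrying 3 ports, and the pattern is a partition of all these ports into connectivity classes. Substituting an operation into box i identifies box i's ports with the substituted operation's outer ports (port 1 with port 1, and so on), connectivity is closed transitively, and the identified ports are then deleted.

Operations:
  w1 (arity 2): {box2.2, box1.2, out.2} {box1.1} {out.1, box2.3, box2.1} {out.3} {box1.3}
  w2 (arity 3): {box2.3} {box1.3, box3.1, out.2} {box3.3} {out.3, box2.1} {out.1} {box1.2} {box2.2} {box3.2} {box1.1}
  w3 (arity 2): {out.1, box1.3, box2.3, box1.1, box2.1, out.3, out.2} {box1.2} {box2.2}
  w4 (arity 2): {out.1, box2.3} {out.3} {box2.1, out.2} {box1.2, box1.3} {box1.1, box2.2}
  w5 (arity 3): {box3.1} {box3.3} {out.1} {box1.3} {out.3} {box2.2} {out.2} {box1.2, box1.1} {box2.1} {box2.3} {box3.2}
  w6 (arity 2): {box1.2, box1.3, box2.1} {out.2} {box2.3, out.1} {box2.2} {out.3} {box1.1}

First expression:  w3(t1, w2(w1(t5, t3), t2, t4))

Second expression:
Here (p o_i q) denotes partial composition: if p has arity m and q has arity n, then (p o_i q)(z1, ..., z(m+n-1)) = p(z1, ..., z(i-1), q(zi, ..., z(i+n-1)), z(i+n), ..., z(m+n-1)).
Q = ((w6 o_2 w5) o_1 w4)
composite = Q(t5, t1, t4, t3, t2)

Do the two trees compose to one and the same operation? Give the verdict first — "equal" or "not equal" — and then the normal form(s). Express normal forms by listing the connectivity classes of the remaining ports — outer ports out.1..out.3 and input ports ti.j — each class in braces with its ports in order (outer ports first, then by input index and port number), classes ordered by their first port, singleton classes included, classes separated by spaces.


not equal; first: {out.1, out.2, out.3, t1.1, t1.3, t2.1} {t1.2} {t2.2} {t2.3} {t3.1, t3.3} {t3.2, t5.2} {t4.1} {t4.2} {t4.3} {t5.1} {t5.3}; second: {out.1} {out.2} {out.3} {t1.1} {t1.2, t5.1} {t1.3} {t2.1} {t2.2} {t2.3} {t3.1} {t3.2} {t3.3} {t4.1, t4.2} {t4.3} {t5.2, t5.3}

In normal form, the first expression is {out.1, out.2, out.3, t1.1, t1.3, t2.1} {t1.2} {t2.2} {t2.3} {t3.1, t3.3} {t3.2, t5.2} {t4.1} {t4.2} {t4.3} {t5.1} {t5.3}
In normal form, the second expression is {out.1} {out.2} {out.3} {t1.1} {t1.2, t5.1} {t1.3} {t2.1} {t2.2} {t2.3} {t3.1} {t3.2} {t3.3} {t4.1, t4.2} {t4.3} {t5.2, t5.3}
Distinct normal forms: not equal.


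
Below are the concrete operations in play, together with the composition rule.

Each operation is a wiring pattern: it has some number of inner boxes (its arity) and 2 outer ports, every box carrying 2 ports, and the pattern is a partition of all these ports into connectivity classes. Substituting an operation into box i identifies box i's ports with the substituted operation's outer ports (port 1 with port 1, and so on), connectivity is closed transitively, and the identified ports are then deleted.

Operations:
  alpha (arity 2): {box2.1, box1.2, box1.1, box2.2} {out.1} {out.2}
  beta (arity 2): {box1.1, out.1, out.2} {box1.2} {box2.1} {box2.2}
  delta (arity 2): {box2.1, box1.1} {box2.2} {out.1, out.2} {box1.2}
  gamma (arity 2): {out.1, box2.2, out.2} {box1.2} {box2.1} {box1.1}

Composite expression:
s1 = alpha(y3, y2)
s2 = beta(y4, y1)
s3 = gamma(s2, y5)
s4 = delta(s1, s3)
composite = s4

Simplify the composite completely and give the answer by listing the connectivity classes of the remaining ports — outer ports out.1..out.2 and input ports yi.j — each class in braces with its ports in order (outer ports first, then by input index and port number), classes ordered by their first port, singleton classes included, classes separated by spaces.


{out.1, out.2} {y1.1} {y1.2} {y2.1, y2.2, y3.1, y3.2} {y4.1} {y4.2} {y5.1} {y5.2}

Substituting into delta glues patterns; closure does the rest.
after alpha, the pattern on (y3, y2) reads {out.1} {out.2} {y2.1, y2.2, y3.1, y3.2} (out.j = its outer ports)
after beta, the pattern on (y4, y1) reads {out.1, out.2, y4.1} {y1.1} {y1.2} {y4.2} (out.j = its outer ports)
after gamma, the pattern on (y4, y1, y5) reads {out.1, out.2, y5.2} {y1.1} {y1.2} {y4.1} {y4.2} {y5.1} (out.j = its outer ports)
after delta, the pattern on (y3, y2, y4, y1, y5) reads {out.1, out.2} {y1.1} {y1.2} {y2.1, y2.2, y3.1, y3.2} {y4.1} {y4.2} {y5.1} {y5.2} (out.j = its outer ports)


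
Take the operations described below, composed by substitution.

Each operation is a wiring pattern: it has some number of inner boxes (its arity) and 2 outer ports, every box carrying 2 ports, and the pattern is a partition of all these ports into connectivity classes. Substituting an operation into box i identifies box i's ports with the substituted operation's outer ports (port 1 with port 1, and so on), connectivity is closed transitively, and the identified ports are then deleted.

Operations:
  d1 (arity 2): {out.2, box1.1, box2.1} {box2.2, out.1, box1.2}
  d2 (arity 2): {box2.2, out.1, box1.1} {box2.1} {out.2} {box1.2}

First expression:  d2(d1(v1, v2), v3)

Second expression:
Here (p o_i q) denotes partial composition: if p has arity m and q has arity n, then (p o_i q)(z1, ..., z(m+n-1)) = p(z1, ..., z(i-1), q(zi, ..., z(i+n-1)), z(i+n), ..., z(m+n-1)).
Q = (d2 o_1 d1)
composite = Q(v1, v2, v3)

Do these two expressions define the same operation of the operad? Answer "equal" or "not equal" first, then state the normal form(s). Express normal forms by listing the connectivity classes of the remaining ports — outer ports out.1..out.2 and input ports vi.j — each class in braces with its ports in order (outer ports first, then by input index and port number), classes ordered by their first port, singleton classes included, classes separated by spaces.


equal; both compose to {out.1, v1.2, v2.2, v3.2} {out.2} {v1.1, v2.1} {v3.1}


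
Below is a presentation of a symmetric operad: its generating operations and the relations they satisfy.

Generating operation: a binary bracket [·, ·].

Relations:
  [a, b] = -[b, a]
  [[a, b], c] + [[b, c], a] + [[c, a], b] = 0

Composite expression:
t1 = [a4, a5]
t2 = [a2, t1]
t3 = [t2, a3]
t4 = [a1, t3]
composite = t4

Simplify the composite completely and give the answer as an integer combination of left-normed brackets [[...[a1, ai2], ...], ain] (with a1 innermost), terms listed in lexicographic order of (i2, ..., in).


[[[[a1, a2], a4], a5], a3] - [[[[a1, a2], a5], a4], a3] - [[[[a1, a3], a2], a4], a5] + [[[[a1, a3], a2], a5], a4] + [[[[a1, a3], a4], a5], a2] - [[[[a1, a3], a5], a4], a2] - [[[[a1, a4], a5], a2], a3] + [[[[a1, a5], a4], a2], a3]


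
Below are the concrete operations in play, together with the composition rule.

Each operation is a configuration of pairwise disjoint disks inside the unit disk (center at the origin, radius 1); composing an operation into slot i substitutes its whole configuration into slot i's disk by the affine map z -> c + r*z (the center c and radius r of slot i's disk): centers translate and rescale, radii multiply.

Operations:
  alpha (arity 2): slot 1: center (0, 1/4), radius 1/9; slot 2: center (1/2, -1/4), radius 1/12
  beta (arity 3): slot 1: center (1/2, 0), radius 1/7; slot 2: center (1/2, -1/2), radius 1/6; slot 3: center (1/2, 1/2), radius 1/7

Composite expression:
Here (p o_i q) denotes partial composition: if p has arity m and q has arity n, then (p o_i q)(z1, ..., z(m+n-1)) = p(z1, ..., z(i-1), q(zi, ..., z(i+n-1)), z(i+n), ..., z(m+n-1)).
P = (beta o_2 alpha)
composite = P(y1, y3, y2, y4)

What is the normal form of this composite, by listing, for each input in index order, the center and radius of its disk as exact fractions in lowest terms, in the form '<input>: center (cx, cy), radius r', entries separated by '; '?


y1: center (1/2, 0), radius 1/7; y2: center (7/12, -13/24), radius 1/72; y3: center (1/2, -11/24), radius 1/54; y4: center (1/2, 1/2), radius 1/7

Affine substitution under beta: radii multiply and y-centers shift.
for y1, the 1-step affine chain lands on center (1/2, 0), radius 1/7
for y3, the 2-step affine chain lands on center (1/2, -11/24), radius 1/54
for y2, the 2-step affine chain lands on center (7/12, -13/24), radius 1/72
for y4, the 1-step affine chain lands on center (1/2, 1/2), radius 1/7


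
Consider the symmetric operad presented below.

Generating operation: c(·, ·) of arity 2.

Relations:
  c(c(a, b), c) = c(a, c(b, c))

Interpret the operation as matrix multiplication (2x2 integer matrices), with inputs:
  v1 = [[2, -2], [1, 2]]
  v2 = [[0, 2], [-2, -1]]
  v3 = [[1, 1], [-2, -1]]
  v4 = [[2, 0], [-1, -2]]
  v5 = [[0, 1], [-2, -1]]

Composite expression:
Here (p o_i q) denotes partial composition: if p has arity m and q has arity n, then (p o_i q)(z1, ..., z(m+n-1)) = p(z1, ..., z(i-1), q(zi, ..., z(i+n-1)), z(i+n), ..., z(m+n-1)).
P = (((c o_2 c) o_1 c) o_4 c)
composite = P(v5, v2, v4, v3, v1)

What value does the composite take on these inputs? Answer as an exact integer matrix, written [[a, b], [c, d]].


c(v5, v2) = [[-2, -1], [2, -3]]
c(v3, v1) = [[3, 0], [-5, 2]]
c(v4, c(v3, v1)) = [[6, 0], [7, -4]]
c(c(v5, v2), c(v4, c(v3, v1))) = [[-19, 4], [-9, 12]]

[[-19, 4], [-9, 12]]


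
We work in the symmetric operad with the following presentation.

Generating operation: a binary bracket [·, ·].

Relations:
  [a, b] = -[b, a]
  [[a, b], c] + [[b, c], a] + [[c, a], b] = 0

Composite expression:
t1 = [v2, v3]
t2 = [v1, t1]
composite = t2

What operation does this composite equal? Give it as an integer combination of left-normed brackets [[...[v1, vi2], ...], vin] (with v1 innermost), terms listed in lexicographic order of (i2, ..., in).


In the tensor algebra, words opening v1 carry the v1-anchored form.
Composite bracket: [v1, [v2, v3]]
Full expansion: 4 signed words from ab - ba (2^2 = 4).
Words beginning with v1 determine it all:
  from v1v2v3, sign +1: term +[[v1, v2], v3]
  from v1v3v2, sign -1: term -[[v1, v3], v2]

[[v1, v2], v3] - [[v1, v3], v2]


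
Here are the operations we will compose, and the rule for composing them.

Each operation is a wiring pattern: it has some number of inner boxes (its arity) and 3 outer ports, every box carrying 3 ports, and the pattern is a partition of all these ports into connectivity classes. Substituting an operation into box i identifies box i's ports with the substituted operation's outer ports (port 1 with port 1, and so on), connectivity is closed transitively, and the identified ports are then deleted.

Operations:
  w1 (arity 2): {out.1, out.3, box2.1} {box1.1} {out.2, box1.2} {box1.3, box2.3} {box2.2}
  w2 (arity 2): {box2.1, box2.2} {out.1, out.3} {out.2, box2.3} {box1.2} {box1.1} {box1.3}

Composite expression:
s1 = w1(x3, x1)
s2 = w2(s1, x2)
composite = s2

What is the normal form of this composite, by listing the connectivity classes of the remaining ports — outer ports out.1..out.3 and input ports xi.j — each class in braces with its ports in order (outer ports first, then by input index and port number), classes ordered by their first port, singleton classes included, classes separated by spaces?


{out.1, out.3} {out.2, x2.3} {x1.1} {x1.2} {x1.3, x3.3} {x2.1, x2.2} {x3.1} {x3.2}

After gluing at w2, chains via deleted ports link the x-ports.
composing w1 on (x3, x1), with out.j its own outer ports: {out.1, out.3, x1.1} {out.2, x3.2} {x1.2} {x1.3, x3.3} {x3.1}
composing w2 on (x3, x1, x2), with out.j its own outer ports: {out.1, out.3} {out.2, x2.3} {x1.1} {x1.2} {x1.3, x3.3} {x2.1, x2.2} {x3.1} {x3.2}


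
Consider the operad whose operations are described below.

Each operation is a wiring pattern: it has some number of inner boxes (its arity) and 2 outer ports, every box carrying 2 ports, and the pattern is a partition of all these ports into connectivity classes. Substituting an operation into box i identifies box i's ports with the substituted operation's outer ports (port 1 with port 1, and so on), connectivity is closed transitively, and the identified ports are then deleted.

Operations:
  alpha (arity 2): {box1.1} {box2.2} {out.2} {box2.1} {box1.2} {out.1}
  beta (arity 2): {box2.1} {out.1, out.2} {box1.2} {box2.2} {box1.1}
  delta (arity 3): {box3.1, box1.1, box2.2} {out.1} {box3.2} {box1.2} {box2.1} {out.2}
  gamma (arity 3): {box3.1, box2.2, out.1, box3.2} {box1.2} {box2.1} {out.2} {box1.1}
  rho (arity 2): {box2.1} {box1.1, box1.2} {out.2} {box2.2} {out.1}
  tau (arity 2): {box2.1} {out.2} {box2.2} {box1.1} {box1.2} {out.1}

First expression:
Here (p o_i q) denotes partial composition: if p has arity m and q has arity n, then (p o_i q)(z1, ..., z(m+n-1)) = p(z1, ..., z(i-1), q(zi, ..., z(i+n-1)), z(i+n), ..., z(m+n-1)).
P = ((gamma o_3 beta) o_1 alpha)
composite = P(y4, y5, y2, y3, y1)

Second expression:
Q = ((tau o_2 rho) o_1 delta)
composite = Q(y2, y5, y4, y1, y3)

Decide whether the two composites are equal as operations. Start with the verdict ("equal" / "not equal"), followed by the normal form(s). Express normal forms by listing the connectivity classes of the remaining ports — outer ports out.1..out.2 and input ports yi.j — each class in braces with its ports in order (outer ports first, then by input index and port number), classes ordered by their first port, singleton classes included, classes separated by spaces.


The first composite normalizes to {out.1, y2.2} {out.2} {y1.1} {y1.2} {y2.1} {y3.1} {y3.2} {y4.1} {y4.2} {y5.1} {y5.2}
The second composite normalizes to {out.1} {out.2} {y1.1, y1.2} {y2.1, y4.1, y5.2} {y2.2} {y3.1} {y3.2} {y4.2} {y5.1}
No match — not equal.

not equal; the first gives {out.1, y2.2} {out.2} {y1.1} {y1.2} {y2.1} {y3.1} {y3.2} {y4.1} {y4.2} {y5.1} {y5.2} and the second {out.1} {out.2} {y1.1, y1.2} {y2.1, y4.1, y5.2} {y2.2} {y3.1} {y3.2} {y4.2} {y5.1}


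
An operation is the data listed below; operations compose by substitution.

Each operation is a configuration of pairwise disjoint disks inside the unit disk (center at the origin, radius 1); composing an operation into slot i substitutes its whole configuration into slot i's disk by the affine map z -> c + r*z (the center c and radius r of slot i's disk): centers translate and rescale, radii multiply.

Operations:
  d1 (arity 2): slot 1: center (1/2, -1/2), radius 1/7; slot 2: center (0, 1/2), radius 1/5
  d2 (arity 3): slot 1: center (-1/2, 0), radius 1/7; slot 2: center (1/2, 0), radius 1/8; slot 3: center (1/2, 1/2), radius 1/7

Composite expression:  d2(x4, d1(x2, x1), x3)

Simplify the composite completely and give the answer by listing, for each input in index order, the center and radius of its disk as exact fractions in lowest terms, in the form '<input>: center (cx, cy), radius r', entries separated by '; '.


x1: center (1/2, 1/16), radius 1/40; x2: center (9/16, -1/16), radius 1/56; x3: center (1/2, 1/2), radius 1/7; x4: center (-1/2, 0), radius 1/7

Only the slot chain above each x matters under d2; compose those maps.
tracing x4 down its 1-map path: center (-1/2, 0), radius 1/7
tracing x2 down its 2-map path: center (9/16, -1/16), radius 1/56
tracing x1 down its 2-map path: center (1/2, 1/16), radius 1/40
tracing x3 down its 1-map path: center (1/2, 1/2), radius 1/7


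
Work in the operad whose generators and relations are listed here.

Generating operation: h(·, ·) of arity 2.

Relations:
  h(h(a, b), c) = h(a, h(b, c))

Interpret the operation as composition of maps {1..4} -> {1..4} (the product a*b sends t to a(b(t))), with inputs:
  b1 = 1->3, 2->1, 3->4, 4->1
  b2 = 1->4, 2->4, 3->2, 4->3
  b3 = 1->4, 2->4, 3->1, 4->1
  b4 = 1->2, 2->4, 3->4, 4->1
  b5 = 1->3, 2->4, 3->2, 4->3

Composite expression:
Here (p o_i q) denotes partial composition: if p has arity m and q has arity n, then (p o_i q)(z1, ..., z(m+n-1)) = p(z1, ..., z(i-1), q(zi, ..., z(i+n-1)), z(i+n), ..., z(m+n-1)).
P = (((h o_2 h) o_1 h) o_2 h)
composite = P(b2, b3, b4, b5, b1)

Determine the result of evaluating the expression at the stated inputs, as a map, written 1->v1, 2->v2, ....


h(b3, b4) = 1->4, 2->1, 3->1, 4->4
h(b2, h(b3, b4)) = 1->3, 2->4, 3->4, 4->3
h(b5, b1) = 1->2, 2->3, 3->3, 4->3
h(h(b2, h(b3, b4)), h(b5, b1)) = 1->4, 2->4, 3->4, 4->4

1->4, 2->4, 3->4, 4->4


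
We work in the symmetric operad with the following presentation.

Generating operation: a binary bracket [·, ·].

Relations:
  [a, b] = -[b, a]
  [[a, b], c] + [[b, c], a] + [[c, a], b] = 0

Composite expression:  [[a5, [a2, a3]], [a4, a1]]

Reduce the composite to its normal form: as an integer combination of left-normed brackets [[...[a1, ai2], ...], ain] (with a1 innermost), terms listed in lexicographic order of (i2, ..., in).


A multilinear Lie element is pinned by a1-initial words (a1 innermost).
Composite bracket: [[a5, [a2, a3]], [a4, a1]]
Expanding via [a, b] = ab - ba: 16 signed words (2^4 = 16).
The a1-initial words carry the normal form:
  a1a4a2a3a5 appears with sign -1, giving the term -[[[[a1, a4], a2], a3], a5]
  a1a4a3a2a5 appears with sign +1, giving the term +[[[[a1, a4], a3], a2], a5]
  a1a4a5a2a3 appears with sign +1, giving the term +[[[[a1, a4], a5], a2], a3]
  a1a4a5a3a2 appears with sign -1, giving the term -[[[[a1, a4], a5], a3], a2]

-[[[[a1, a4], a2], a3], a5] + [[[[a1, a4], a3], a2], a5] + [[[[a1, a4], a5], a2], a3] - [[[[a1, a4], a5], a3], a2]


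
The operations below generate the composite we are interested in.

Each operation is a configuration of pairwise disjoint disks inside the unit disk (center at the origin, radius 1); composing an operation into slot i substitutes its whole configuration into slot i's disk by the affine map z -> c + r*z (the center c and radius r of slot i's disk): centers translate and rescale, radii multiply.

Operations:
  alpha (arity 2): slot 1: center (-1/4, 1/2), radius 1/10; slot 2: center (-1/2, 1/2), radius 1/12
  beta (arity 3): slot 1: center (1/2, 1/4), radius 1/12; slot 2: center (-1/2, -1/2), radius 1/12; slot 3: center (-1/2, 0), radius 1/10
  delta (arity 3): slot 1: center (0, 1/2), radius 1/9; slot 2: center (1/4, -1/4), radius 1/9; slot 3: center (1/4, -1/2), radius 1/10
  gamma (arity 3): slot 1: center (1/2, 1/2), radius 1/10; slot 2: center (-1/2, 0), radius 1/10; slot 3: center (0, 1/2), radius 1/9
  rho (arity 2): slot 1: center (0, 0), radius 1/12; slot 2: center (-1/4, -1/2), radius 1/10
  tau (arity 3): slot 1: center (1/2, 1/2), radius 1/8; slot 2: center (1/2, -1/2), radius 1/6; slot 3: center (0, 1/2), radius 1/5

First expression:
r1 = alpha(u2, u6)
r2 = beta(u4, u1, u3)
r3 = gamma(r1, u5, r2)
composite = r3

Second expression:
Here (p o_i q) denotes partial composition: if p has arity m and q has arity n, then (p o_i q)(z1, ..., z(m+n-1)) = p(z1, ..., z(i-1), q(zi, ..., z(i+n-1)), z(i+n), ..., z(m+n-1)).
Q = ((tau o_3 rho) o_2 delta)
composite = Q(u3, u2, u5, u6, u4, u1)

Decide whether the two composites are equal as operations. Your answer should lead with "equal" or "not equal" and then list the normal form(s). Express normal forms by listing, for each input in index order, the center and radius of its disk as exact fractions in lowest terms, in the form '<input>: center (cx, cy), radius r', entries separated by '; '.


not equal: they reduce to u1: center (-1/18, 4/9), radius 1/108; u2: center (19/40, 11/20), radius 1/100; u3: center (-1/18, 1/2), radius 1/90; u4: center (1/18, 19/36), radius 1/108; u5: center (-1/2, 0), radius 1/10; u6: center (9/20, 11/20), radius 1/120 and u1: center (-1/20, 2/5), radius 1/50; u2: center (1/2, -5/12), radius 1/54; u3: center (1/2, 1/2), radius 1/8; u4: center (0, 1/2), radius 1/60; u5: center (13/24, -13/24), radius 1/54; u6: center (13/24, -7/12), radius 1/60

The first expression, normalized: u1: center (-1/18, 4/9), radius 1/108; u2: center (19/40, 11/20), radius 1/100; u3: center (-1/18, 1/2), radius 1/90; u4: center (1/18, 19/36), radius 1/108; u5: center (-1/2, 0), radius 1/10; u6: center (9/20, 11/20), radius 1/120
The second expression, normalized: u1: center (-1/20, 2/5), radius 1/50; u2: center (1/2, -5/12), radius 1/54; u3: center (1/2, 1/2), radius 1/8; u4: center (0, 1/2), radius 1/60; u5: center (13/24, -13/24), radius 1/54; u6: center (13/24, -7/12), radius 1/60
The forms do not match — not equal.


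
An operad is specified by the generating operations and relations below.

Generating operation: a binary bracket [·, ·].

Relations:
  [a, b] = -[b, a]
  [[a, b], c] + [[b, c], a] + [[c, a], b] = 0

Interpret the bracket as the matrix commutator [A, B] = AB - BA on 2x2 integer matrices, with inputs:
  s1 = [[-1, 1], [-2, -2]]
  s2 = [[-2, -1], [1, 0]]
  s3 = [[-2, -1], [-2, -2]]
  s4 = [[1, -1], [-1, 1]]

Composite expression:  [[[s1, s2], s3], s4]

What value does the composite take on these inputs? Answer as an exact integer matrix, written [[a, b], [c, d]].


[[-6, -2], [2, 6]]

[s1, s2] = [[-1, 1], [3, 1]]
[[s1, s2], s3] = [[1, 2], [-4, -1]]
[[[s1, s2], s3], s4] = [[-6, -2], [2, 6]]


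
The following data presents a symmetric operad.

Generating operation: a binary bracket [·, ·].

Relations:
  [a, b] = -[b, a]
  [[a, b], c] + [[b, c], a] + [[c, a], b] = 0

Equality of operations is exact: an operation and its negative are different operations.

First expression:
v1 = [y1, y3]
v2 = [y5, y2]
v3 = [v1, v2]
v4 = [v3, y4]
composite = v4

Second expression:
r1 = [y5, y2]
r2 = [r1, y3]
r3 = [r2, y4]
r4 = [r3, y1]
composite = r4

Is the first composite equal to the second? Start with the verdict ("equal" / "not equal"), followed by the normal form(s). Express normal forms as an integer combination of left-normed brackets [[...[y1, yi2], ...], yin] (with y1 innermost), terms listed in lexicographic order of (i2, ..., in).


not equal — first -[[[[y1, y3], y2], y5], y4] + [[[[y1, y3], y5], y2], y4], second [[[[y1, y2], y5], y3], y4] - [[[[y1, y3], y2], y5], y4] + [[[[y1, y3], y5], y2], y4] - [[[[y1, y4], y2], y5], y3] + [[[[y1, y4], y3], y2], y5] - [[[[y1, y4], y3], y5], y2] + [[[[y1, y4], y5], y2], y3] - [[[[y1, y5], y2], y3], y4]


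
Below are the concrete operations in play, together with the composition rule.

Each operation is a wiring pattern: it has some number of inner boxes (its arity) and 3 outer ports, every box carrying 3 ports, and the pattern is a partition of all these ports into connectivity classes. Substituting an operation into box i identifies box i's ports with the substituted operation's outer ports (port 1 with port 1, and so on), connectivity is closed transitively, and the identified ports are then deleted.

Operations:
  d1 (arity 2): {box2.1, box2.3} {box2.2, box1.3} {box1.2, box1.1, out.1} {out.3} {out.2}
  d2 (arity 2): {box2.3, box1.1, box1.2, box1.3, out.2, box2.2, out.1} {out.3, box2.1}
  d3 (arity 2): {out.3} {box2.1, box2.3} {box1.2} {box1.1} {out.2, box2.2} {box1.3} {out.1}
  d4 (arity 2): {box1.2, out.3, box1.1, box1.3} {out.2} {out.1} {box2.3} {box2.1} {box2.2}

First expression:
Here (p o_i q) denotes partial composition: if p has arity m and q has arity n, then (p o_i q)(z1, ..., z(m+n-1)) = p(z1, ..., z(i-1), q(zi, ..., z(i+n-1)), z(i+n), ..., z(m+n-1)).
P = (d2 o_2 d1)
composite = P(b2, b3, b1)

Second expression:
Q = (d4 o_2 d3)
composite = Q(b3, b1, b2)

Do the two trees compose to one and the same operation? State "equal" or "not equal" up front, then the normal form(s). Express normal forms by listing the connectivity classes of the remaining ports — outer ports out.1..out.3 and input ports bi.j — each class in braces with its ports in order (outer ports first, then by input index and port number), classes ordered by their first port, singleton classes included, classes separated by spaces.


not equal; the first gives {out.1, out.2, b2.1, b2.2, b2.3} {out.3, b3.1, b3.2} {b1.1, b1.3} {b1.2, b3.3} and the second {out.1} {out.2} {out.3, b3.1, b3.2, b3.3} {b1.1} {b1.2} {b1.3} {b2.1, b2.3} {b2.2}

Normal form of the first expression: {out.1, out.2, b2.1, b2.2, b2.3} {out.3, b3.1, b3.2} {b1.1, b1.3} {b1.2, b3.3}
Normal form of the second expression: {out.1} {out.2} {out.3, b3.1, b3.2, b3.3} {b1.1} {b1.2} {b1.3} {b2.1, b2.3} {b2.2}
They disagree, so not equal.


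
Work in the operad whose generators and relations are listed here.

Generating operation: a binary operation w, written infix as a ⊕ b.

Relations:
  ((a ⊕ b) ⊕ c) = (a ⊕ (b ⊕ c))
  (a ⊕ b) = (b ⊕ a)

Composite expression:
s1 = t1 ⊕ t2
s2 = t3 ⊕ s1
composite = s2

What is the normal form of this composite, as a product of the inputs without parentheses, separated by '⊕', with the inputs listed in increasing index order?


Both nesting and order wash out for w; what remains is which t's occur.
(t1 ⊕ t2) unparenthesizes to t1 ⊕ t2
(t3 ⊕ (t1 ⊕ t2)) unparenthesizes to t3 ⊕ t1 ⊕ t2
rearranged into index order: t1 ⊕ t2 ⊕ t3

t1 ⊕ t2 ⊕ t3


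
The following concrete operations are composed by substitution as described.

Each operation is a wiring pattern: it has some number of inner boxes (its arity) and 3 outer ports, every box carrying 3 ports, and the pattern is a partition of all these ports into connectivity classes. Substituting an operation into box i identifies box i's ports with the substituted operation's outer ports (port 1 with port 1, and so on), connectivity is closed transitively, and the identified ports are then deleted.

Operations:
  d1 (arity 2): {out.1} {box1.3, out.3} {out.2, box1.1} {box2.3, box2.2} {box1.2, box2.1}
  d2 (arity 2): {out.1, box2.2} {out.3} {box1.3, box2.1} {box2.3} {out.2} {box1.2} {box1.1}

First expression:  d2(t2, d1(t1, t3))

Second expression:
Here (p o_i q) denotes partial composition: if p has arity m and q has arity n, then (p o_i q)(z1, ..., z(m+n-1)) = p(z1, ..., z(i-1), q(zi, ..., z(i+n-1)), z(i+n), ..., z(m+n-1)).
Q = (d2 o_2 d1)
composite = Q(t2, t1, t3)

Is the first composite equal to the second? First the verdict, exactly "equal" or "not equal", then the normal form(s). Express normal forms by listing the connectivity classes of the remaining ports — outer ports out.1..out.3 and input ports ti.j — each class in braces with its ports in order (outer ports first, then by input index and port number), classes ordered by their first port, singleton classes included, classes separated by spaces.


The first composite normalizes to {out.1, t1.1} {out.2} {out.3} {t1.2, t3.1} {t1.3} {t2.1} {t2.2} {t2.3} {t3.2, t3.3}
The second composite normalizes to {out.1, t1.1} {out.2} {out.3} {t1.2, t3.1} {t1.3} {t2.1} {t2.2} {t2.3} {t3.2, t3.3}
Same normal form: equal.

equal: each reduces to {out.1, t1.1} {out.2} {out.3} {t1.2, t3.1} {t1.3} {t2.1} {t2.2} {t2.3} {t3.2, t3.3}


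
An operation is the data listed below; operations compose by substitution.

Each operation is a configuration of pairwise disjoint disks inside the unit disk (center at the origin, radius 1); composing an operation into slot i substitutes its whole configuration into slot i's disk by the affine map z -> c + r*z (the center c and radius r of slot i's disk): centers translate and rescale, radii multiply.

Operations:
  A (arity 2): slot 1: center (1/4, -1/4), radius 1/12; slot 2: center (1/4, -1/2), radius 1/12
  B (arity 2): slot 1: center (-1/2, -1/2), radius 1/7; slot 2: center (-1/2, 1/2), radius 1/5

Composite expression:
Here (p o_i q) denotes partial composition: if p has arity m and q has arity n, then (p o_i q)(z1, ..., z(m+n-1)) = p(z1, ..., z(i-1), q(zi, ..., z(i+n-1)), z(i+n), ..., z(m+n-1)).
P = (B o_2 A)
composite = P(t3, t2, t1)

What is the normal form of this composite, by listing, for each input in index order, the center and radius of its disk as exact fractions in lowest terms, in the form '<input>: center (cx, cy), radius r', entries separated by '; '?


t1: center (-9/20, 2/5), radius 1/60; t2: center (-9/20, 9/20), radius 1/60; t3: center (-1/2, -1/2), radius 1/7

Below B, radii multiply path by path; the t-disk centers shift.
input t3: applying the 1 nested substitution gives center (-1/2, -1/2), radius 1/7
input t2: applying the 2 nested substitutions gives center (-9/20, 9/20), radius 1/60
input t1: applying the 2 nested substitutions gives center (-9/20, 2/5), radius 1/60


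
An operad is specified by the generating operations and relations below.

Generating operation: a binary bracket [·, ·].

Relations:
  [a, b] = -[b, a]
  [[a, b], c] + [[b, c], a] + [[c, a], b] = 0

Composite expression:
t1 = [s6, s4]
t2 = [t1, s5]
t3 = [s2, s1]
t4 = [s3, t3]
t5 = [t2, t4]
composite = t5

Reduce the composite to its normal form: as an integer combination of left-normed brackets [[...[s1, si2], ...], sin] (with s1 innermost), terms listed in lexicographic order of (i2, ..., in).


[[[[[s1, s2], s3], s4], s6], s5] - [[[[[s1, s2], s3], s5], s4], s6] + [[[[[s1, s2], s3], s5], s6], s4] - [[[[[s1, s2], s3], s6], s4], s5]

A multilinear Lie element is pinned by s1-initial words (s1 innermost).
Composite bracket: [[[s6, s4], s5], [s3, [s2, s1]]]
Expanding via [a, b] = ab - ba: 32 signed words (2^5 = 32).
Keep just the words that open with s1:
  sign of s1s2s3s4s6s5 is +1, so it contributes +[[[[[s1, s2], s3], s4], s6], s5]
  sign of s1s2s3s5s4s6 is -1, so it contributes -[[[[[s1, s2], s3], s5], s4], s6]
  sign of s1s2s3s5s6s4 is +1, so it contributes +[[[[[s1, s2], s3], s5], s6], s4]
  sign of s1s2s3s6s4s5 is -1, so it contributes -[[[[[s1, s2], s3], s6], s4], s5]


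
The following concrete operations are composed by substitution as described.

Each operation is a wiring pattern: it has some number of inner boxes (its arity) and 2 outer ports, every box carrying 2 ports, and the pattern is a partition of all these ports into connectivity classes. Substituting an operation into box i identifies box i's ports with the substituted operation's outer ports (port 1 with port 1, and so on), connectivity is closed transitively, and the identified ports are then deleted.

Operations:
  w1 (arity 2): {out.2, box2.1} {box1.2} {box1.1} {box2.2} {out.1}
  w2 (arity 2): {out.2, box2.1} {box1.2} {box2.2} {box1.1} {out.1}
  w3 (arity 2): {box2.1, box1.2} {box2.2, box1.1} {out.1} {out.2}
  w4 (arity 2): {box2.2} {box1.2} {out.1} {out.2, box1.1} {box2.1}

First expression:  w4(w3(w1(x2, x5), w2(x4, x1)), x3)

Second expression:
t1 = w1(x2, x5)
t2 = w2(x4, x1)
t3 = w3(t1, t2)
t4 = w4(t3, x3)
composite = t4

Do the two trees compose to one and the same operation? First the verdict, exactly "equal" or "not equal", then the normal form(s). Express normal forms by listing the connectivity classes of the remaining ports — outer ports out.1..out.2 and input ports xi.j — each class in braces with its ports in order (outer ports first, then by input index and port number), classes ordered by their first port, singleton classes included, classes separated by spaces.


equal; the common form is {out.1} {out.2} {x1.1} {x1.2} {x2.1} {x2.2} {x3.1} {x3.2} {x4.1} {x4.2} {x5.1} {x5.2}

The first composite normalizes to {out.1} {out.2} {x1.1} {x1.2} {x2.1} {x2.2} {x3.1} {x3.2} {x4.1} {x4.2} {x5.1} {x5.2}
The second composite normalizes to {out.1} {out.2} {x1.1} {x1.2} {x2.1} {x2.2} {x3.1} {x3.2} {x4.1} {x4.2} {x5.1} {x5.2}
Both agree, so they are equal.


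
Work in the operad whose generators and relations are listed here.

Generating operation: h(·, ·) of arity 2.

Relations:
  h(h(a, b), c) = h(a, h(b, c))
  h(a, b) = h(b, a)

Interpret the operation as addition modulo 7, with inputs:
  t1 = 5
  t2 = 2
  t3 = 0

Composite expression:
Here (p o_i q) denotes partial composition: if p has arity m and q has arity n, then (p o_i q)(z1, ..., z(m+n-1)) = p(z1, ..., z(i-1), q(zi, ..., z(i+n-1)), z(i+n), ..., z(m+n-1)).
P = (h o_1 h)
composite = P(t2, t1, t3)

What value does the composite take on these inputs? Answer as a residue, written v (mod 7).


h(t2, t1) = 0
h(h(t2, t1), t3) = 0

0 (mod 7)


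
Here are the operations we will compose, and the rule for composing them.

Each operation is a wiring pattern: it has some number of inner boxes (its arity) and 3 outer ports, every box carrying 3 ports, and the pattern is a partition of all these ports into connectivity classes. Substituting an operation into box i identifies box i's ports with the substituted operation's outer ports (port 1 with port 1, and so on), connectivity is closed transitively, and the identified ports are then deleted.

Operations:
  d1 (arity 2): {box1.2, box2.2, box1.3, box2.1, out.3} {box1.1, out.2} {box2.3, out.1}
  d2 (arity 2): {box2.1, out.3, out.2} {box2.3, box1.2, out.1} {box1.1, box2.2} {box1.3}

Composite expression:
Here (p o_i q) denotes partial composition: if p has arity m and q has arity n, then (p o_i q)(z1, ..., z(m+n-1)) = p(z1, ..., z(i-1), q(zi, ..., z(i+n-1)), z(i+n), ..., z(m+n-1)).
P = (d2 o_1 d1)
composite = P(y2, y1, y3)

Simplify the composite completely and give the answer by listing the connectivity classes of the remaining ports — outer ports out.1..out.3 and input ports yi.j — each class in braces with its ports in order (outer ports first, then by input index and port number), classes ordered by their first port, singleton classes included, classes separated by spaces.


{out.1, y2.1, y3.3} {out.2, out.3, y3.1} {y1.1, y1.2, y2.2, y2.3} {y1.3, y3.2}

Two ports join when wires chain via d2-identified ports.
stage d1: inputs (y2, y1), connectivity {out.1, y1.3} {out.2, y2.1} {out.3, y1.1, y1.2, y2.2, y2.3}, out.j its boundary
stage d2: inputs (y2, y1, y3), connectivity {out.1, y2.1, y3.3} {out.2, out.3, y3.1} {y1.1, y1.2, y2.2, y2.3} {y1.3, y3.2}, out.j its boundary


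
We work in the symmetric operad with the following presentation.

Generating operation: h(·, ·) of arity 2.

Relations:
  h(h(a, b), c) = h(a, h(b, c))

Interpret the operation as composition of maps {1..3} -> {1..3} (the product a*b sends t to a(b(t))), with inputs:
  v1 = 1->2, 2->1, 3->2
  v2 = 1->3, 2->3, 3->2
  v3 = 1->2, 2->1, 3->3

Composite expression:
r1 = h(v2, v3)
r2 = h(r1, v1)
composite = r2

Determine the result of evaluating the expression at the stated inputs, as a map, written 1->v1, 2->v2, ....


1->3, 2->3, 3->3

h(v2, v3) = 1->3, 2->3, 3->2
h(h(v2, v3), v1) = 1->3, 2->3, 3->3


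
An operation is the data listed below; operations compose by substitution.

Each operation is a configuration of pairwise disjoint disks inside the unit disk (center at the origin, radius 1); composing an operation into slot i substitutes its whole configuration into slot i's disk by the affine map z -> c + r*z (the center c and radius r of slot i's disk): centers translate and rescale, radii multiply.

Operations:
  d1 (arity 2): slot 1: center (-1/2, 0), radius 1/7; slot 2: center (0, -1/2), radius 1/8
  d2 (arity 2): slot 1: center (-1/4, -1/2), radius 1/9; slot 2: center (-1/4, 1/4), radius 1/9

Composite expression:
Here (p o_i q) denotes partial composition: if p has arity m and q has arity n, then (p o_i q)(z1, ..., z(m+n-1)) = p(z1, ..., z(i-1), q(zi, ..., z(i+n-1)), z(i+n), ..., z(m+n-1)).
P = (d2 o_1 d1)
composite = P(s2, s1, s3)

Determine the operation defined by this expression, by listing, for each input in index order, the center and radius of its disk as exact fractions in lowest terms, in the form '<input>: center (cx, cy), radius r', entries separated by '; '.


s1: center (-1/4, -5/9), radius 1/72; s2: center (-11/36, -1/2), radius 1/63; s3: center (-1/4, 1/4), radius 1/9

Below d2, radii multiply path by path; the s-disk centers shift.
s2 passes through 2 substitutions, ending at center (-11/36, -1/2), radius 1/63
s1 passes through 2 substitutions, ending at center (-1/4, -5/9), radius 1/72
s3 passes through 1 substitution, ending at center (-1/4, 1/4), radius 1/9


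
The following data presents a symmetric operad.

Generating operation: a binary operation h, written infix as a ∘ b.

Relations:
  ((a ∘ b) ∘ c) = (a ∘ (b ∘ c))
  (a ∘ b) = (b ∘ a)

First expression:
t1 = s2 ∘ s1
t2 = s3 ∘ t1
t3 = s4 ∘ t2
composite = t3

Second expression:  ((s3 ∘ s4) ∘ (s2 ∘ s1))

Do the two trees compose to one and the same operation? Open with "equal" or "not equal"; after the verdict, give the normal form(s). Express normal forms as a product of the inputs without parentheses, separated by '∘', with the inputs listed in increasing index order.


equal: each reduces to s1 ∘ s2 ∘ s3 ∘ s4

Normal form of the first expression: s1 ∘ s2 ∘ s3 ∘ s4
Normal form of the second expression: s1 ∘ s2 ∘ s3 ∘ s4
One common form — equal.
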